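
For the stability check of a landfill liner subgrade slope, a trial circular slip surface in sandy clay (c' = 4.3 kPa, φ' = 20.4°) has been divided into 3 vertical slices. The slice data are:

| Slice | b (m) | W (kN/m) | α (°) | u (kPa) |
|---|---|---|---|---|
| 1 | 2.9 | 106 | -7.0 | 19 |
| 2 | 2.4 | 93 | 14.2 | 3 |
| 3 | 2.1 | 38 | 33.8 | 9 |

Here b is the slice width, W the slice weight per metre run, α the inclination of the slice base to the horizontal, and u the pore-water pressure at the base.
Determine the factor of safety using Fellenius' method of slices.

Ordinary method of slices: FS = Σ[c'·Δl_i + (W_i cosα_i − u_i·Δl_i)·tanφ'] / Σ W_i sinα_i, with Δl_i = b_i / cosα_i.
Slice 1: Δl = 2.9/cos(-7.0°) = 2.922 m; N'_1 = 106·cos(-7.0°) − 19·2.922 = 49.7; c'Δl = 12.56; W sinα = -12.9
Slice 2: Δl = 2.4/cos14.2° = 2.476 m; N'_2 = 93·cos14.2° − 3·2.476 = 82.7; c'Δl = 10.65; W sinα = 22.8
Slice 3: Δl = 2.1/cos33.8° = 2.527 m; N'_3 = 38·cos33.8° − 9·2.527 = 8.8; c'Δl = 10.87; W sinα = 21.1
Σc'Δl = 34.1 kN/m; ΣN' = 141.3 kN/m; ΣW sinα = 31.0 kN/m
Resisting = 34.1 + 141.3·tan20.4° = 34.1 + 52.5 = 86.6 kN/m
FS = 86.6 / 31.0 = 2.791

FS = 2.79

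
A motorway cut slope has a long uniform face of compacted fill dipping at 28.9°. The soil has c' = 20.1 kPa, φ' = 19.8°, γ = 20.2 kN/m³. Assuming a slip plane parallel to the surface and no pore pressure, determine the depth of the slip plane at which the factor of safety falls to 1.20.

Setting FS = 1.20 in FS = [c' + γz cos²β tanφ'] / [γz sinβ cosβ] and solving for z:
z = c' / [γ cosβ (FS·sinβ − cosβ·tanφ')]
  = 20.1 / [20.2·cos28.9°·(1.20·sin28.9° − cos28.9°·tan19.8°)]
  = 20.1 / [20.2·0.8755·(1.20·0.4833 − 0.8755·0.3600)]
  = 20.1 / 4.6820 = 4.293 m

z = 4.29 m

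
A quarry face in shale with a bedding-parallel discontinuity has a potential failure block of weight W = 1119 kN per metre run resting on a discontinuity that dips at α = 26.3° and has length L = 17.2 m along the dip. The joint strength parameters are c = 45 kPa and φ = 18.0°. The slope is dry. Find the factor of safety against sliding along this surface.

FS = 2.22

Resolving the block weight along and normal to the plane and applying the Mohr–Coulomb strength on the joint:
N' = W cosα = 1119·cos26.3° = 1003.2 kN/m
Driving force T = W sinα = 1119·sin26.3° = 495.8 kN/m
Resisting force R = c·L + N'·tanφ = 45·17.2 + 1003.2·tan18.0° = 774.0 + 325.9 = 1099.9 kN/m
FS = R / T = 1099.9 / 495.8 = 2.219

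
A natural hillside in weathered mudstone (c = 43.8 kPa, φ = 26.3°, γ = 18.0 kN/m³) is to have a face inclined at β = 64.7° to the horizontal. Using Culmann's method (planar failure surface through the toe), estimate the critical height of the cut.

H_c = 36.47 m

Culmann's analysis gives the critical failure plane at α_cr = (β + φ)/2 = (64.7 + 26.3)/2 = 45.5°, and the critical height
H_c = (4c/γ) · sinβ cosφ / [1 − cos(β − φ)]
    = (4·43.8/18.0) · sin64.7°·cos26.3° / [1 − cos(38.4°)]
    = 9.733 · 0.9041·0.8965 / [1 − 0.7837]
    = 9.733 · 0.8105 / 0.2163
    = 36.47 m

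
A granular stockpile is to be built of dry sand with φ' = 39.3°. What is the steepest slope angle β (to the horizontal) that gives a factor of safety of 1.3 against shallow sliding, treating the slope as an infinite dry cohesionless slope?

For an infinite dry cohesionless slope FS = tanφ'/tanβ, so tanβ = tanφ' / FS.
tanβ = tan39.3° / 1.3 = 0.8185 / 1.3 = 0.6296
β = arctan(0.6296) = 32.19°

β = 32.2°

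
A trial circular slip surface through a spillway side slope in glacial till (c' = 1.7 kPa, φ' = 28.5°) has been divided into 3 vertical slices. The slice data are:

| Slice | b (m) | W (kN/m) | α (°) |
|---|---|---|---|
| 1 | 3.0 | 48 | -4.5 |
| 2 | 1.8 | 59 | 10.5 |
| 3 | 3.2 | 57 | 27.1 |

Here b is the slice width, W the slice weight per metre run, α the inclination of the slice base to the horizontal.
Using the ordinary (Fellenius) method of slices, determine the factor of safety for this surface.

Ordinary method of slices: FS = Σ[c'·Δl_i + (W_i cosα_i)·tanφ'] / Σ W_i sinα_i, with Δl_i = b_i / cosα_i.
Slice 1: Δl = 3.0/cos(-4.5°) = 3.009 m; N'_1 = 48·cos(-4.5°) = 47.9; c'Δl = 5.12; W sinα = -3.8
Slice 2: Δl = 1.8/cos10.5° = 1.831 m; N'_2 = 59·cos10.5° = 58.0; c'Δl = 3.11; W sinα = 10.8
Slice 3: Δl = 3.2/cos27.1° = 3.595 m; N'_3 = 57·cos27.1° = 50.7; c'Δl = 6.11; W sinα = 26.0
Σc'Δl = 14.3 kN/m; ΣN' = 156.6 kN/m; ΣW sinα = 33.0 kN/m
Resisting = 14.3 + 156.6·tan28.5° = 14.3 + 85.0 = 99.4 kN/m
FS = 99.4 / 33.0 = 3.016

FS = 3.02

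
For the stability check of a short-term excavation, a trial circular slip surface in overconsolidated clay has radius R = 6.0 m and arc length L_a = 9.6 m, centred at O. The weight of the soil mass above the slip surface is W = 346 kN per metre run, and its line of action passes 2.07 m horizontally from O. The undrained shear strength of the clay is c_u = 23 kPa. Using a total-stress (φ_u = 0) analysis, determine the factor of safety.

Taking moments about the centre O, the resisting moment is provided by the undrained shear strength acting along the arc:
M_R = c_u·L_a·R = 23·9.60·6.0 = 1324.8 kN·m/m
M_D = W·d = 346·2.07 = 716.2 kN·m/m
FS = M_R / M_D = 1324.8 / 716.2 = 1.850

FS = 1.85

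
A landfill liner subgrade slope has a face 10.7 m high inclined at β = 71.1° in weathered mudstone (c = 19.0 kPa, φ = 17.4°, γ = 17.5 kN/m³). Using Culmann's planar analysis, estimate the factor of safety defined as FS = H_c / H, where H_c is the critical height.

FS = 0.90

H_c = (4c/γ) · sinβ cosφ / [1 − cos(β − φ)]
    = (4·19.0/17.5) · sin71.1°·cos17.4° / [1 − cos53.7°]
    = 4.343 · 0.9028 / 0.4080 = 9.61 m
FS = H_c / H = 9.61 / 10.7 = 0.898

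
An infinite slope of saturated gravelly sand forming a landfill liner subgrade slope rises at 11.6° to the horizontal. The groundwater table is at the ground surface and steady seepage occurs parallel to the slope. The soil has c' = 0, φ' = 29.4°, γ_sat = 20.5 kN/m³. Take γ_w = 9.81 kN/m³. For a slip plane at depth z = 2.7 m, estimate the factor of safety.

FS = 1.43

With seepage parallel to the slope and the water table at the surface, the effective normal stress on the slip plane uses the buoyant unit weight γ' = γ_sat − γ_w while the driving shear stress uses γ_sat:
FS = [c' + γ' z cos²β tanφ'] / [γ_sat z sinβ cosβ]
(For c' = 0 this reduces to FS = (γ'/γ_sat)·tanφ'/tanβ.)
γ' = 20.5 − 9.81 = 10.69 kN/m³
Numerator = 0.0 + 10.69·2.7·cos²11.6°·tan29.4° = 0.0 + 10.69·2.7·0.9596·0.5635 = 15.606 kPa
Denominator = 20.5·2.7·sin11.6°·cos11.6° = 20.5·2.7·0.2011·0.9796 = 10.902 kPa
FS = 15.606 / 10.902 = 1.431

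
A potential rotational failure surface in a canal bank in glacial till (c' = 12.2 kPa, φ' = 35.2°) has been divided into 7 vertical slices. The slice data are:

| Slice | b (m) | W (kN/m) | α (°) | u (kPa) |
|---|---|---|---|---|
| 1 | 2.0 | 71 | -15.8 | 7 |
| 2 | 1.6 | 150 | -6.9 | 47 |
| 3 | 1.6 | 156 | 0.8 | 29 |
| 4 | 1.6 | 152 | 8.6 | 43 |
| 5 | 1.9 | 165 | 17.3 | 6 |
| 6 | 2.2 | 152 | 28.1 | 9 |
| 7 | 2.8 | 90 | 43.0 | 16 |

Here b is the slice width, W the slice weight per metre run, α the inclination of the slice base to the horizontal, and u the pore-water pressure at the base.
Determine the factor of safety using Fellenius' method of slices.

FS = 3.50

Ordinary method of slices: FS = Σ[c'·Δl_i + (W_i cosα_i − u_i·Δl_i)·tanφ'] / Σ W_i sinα_i, with Δl_i = b_i / cosα_i.
Slice 1: Δl = 2.0/cos(-15.8°) = 2.079 m; N'_1 = 71·cos(-15.8°) − 7·2.079 = 53.8; c'Δl = 25.36; W sinα = -19.3
Slice 2: Δl = 1.6/cos(-6.9°) = 1.612 m; N'_2 = 150·cos(-6.9°) − 47·1.612 = 73.2; c'Δl = 19.66; W sinα = -18.0
Slice 3: Δl = 1.6/cos0.8° = 1.600 m; N'_3 = 156·cos0.8° − 29·1.600 = 109.6; c'Δl = 19.52; W sinα = 2.2
Slice 4: Δl = 1.6/cos8.6° = 1.618 m; N'_4 = 152·cos8.6° − 43·1.618 = 80.7; c'Δl = 19.74; W sinα = 22.7
Slice 5: Δl = 1.9/cos17.3° = 1.990 m; N'_5 = 165·cos17.3° − 6·1.990 = 145.6; c'Δl = 24.28; W sinα = 49.1
Slice 6: Δl = 2.2/cos28.1° = 2.494 m; N'_6 = 152·cos28.1° − 9·2.494 = 111.6; c'Δl = 30.43; W sinα = 71.6
Slice 7: Δl = 2.8/cos43.0° = 3.829 m; N'_7 = 90·cos43.0° − 16·3.829 = 4.6; c'Δl = 46.71; W sinα = 61.4
Σc'Δl = 185.7 kN/m; ΣN' = 579.0 kN/m; ΣW sinα = 169.6 kN/m
Resisting = 185.7 + 579.0·tan35.2° = 185.7 + 408.5 = 594.2 kN/m
FS = 594.2 / 169.6 = 3.503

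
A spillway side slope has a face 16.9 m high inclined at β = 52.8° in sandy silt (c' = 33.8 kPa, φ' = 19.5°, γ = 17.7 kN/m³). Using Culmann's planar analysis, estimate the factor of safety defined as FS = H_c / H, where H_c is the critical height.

H_c = (4c'/γ) · sinβ cosφ' / [1 − cos(β − φ')]
    = (4·33.8/17.7) · sin52.8°·cos19.5° / [1 − cos33.3°]
    = 7.638 · 0.7508 / 0.1642 = 34.93 m
FS = H_c / H = 34.93 / 16.9 = 2.067

FS = 2.07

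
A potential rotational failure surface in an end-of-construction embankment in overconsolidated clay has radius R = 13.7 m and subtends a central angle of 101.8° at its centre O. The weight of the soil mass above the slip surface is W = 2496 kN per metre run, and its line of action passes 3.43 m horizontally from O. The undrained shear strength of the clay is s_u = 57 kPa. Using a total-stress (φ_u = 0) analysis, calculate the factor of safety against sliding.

FS = 2.22

Taking moments about the centre O, the resisting moment is provided by the undrained shear strength acting along the arc:
Arc length L_a = R·θ = 13.7·(101.8°·π/180) = 13.7·1.7767 = 24.34 m
M_R = s_u·L_a·R = 57·24.34·13.7 = 19008.2 kN·m/m
M_D = W·d = 2496·3.43 = 8561.3 kN·m/m
FS = M_R / M_D = 19008.2 / 8561.3 = 2.220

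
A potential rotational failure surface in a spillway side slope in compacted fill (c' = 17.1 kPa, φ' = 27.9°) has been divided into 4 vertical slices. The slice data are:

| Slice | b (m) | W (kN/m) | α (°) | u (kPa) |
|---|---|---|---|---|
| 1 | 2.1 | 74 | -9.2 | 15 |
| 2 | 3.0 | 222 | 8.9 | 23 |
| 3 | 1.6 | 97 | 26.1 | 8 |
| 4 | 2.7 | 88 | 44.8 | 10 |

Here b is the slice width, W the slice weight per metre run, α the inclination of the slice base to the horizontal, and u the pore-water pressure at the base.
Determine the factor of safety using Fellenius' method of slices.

FS = 2.64

Ordinary method of slices: FS = Σ[c'·Δl_i + (W_i cosα_i − u_i·Δl_i)·tanφ'] / Σ W_i sinα_i, with Δl_i = b_i / cosα_i.
Slice 1: Δl = 2.1/cos(-9.2°) = 2.127 m; N'_1 = 74·cos(-9.2°) − 15·2.127 = 41.1; c'Δl = 36.38; W sinα = -11.8
Slice 2: Δl = 3.0/cos8.9° = 3.037 m; N'_2 = 222·cos8.9° − 23·3.037 = 149.5; c'Δl = 51.93; W sinα = 34.3
Slice 3: Δl = 1.6/cos26.1° = 1.782 m; N'_3 = 97·cos26.1° − 8·1.782 = 72.9; c'Δl = 30.47; W sinα = 42.7
Slice 4: Δl = 2.7/cos44.8° = 3.805 m; N'_4 = 88·cos44.8° − 10·3.805 = 24.4; c'Δl = 65.07; W sinα = 62.0
Σc'Δl = 183.8 kN/m; ΣN' = 287.9 kN/m; ΣW sinα = 127.2 kN/m
Resisting = 183.8 + 287.9·tan27.9° = 183.8 + 152.4 = 336.3 kN/m
FS = 336.3 / 127.2 = 2.644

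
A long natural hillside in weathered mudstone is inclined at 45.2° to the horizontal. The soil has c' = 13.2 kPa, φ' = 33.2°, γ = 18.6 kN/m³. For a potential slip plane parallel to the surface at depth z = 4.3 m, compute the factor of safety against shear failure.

FS = 0.98

For an infinite slope with a slip plane parallel to the surface (no pore pressure): FS = [c' + γz cos²β tanφ'] / [γz sinβ cosβ].
γz = 18.6·4.3 = 79.98 kN/m²
Numerator = 13.2 + 79.98·cos²45.2°·tan33.2° = 13.2 + 79.98·0.4965·0.6544 = 39.186 kPa
Denominator = 79.98·sin45.2°·cos45.2° = 79.98·0.7096·0.7046 = 39.989 kPa
FS = 39.186 / 39.989 = 0.980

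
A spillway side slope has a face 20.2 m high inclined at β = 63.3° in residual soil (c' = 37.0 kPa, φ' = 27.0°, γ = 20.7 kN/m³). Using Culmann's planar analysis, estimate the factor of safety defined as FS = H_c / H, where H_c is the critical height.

FS = 1.45

H_c = (4c'/γ) · sinβ cosφ' / [1 − cos(β − φ')]
    = (4·37.0/20.7) · sin63.3°·cos27.0° / [1 − cos36.3°]
    = 7.150 · 0.7960 / 0.1941 = 29.33 m
FS = H_c / H = 29.33 / 20.2 = 1.452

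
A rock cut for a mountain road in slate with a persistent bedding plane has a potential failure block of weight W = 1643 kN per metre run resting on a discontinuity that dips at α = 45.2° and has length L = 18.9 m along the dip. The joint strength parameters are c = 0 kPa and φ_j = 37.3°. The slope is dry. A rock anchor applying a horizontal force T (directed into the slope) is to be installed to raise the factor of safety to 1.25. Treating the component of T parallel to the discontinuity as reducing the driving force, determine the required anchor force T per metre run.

Resolving forces along and normal to the sliding plane, with the horizontal anchor force T adding T·sinα to the effective normal force and T·cosα acting up the plane against the driving force:
FS = [cL + (W cosα + T sinα) tanφ_j] / [W sinα − T cosα]
Without the anchor: N' = 1157.7 kN/m, driving T_d = 1165.8 kN/m, resisting R = 0·18.9 + 1157.7·tan37.3° = 881.9 kN/m, FS = 0.76.
Setting FS = 1.25 and solving for T:
1.25·(1165.8 − T cos45.2°) = 881.9 + T sin45.2°·tan37.3°
T·(sin45.2°·tan37.3° + 1.25·cos45.2°) = 1.25·1165.8 − 881.9
T·(0.7096·0.7618 + 1.25·0.7046) = 1457.3 − 881.9 = 575.3
T·1.4213 = 575.3
T = 404.8 kN/m

T = 405 kN/m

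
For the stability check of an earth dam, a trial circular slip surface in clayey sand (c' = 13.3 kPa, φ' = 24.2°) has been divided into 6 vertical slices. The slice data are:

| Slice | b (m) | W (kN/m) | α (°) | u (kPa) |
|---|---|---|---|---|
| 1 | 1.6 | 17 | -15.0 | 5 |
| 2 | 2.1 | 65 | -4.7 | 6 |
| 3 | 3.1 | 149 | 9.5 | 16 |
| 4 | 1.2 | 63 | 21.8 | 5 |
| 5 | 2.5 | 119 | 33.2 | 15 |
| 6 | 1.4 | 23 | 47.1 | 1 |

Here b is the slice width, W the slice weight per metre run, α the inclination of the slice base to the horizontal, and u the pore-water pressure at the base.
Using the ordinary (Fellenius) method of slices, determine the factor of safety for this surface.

Ordinary method of slices: FS = Σ[c'·Δl_i + (W_i cosα_i − u_i·Δl_i)·tanφ'] / Σ W_i sinα_i, with Δl_i = b_i / cosα_i.
Slice 1: Δl = 1.6/cos(-15.0°) = 1.656 m; N'_1 = 17·cos(-15.0°) − 5·1.656 = 8.1; c'Δl = 22.03; W sinα = -4.4
Slice 2: Δl = 2.1/cos(-4.7°) = 2.107 m; N'_2 = 65·cos(-4.7°) − 6·2.107 = 52.1; c'Δl = 28.02; W sinα = -5.3
Slice 3: Δl = 3.1/cos9.5° = 3.143 m; N'_3 = 149·cos9.5° − 16·3.143 = 96.7; c'Δl = 41.80; W sinα = 24.6
Slice 4: Δl = 1.2/cos21.8° = 1.292 m; N'_4 = 63·cos21.8° − 5·1.292 = 52.0; c'Δl = 17.19; W sinα = 23.4
Slice 5: Δl = 2.5/cos33.2° = 2.988 m; N'_5 = 119·cos33.2° − 15·2.988 = 54.8; c'Δl = 39.74; W sinα = 65.2
Slice 6: Δl = 1.4/cos47.1° = 2.057 m; N'_6 = 23·cos47.1° − 1·2.057 = 13.6; c'Δl = 27.35; W sinα = 16.8
Σc'Δl = 176.1 kN/m; ΣN' = 277.3 kN/m; ΣW sinα = 120.3 kN/m
Resisting = 176.1 + 277.3·tan24.2° = 176.1 + 124.6 = 300.8 kN/m
FS = 300.8 / 120.3 = 2.501

FS = 2.50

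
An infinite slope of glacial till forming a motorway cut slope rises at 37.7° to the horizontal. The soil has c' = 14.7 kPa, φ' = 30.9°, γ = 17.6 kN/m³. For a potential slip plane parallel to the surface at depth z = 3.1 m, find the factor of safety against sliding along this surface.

FS = 1.33

For an infinite slope with a slip plane parallel to the surface (no pore pressure): FS = [c' + γz cos²β tanφ'] / [γz sinβ cosβ].
γz = 17.6·3.1 = 54.56 kN/m²
Numerator = 14.7 + 54.56·cos²37.7°·tan30.9° = 14.7 + 54.56·0.6260·0.5985 = 35.142 kPa
Denominator = 54.56·sin37.7°·cos37.7° = 54.56·0.6115·0.7912 = 26.399 kPa
FS = 35.142 / 26.399 = 1.331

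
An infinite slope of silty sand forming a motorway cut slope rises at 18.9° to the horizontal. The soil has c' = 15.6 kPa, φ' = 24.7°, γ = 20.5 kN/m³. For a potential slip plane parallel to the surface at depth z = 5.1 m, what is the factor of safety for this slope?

For an infinite slope with a slip plane parallel to the surface (no pore pressure): FS = [c' + γz cos²β tanφ'] / [γz sinβ cosβ].
γz = 20.5·5.1 = 104.55 kN/m²
Numerator = 15.6 + 104.55·cos²18.9°·tan24.7° = 15.6 + 104.55·0.8951·0.4599 = 58.642 kPa
Denominator = 104.55·sin18.9°·cos18.9° = 104.55·0.3239·0.9461 = 32.040 kPa
FS = 58.642 / 32.040 = 1.830

FS = 1.83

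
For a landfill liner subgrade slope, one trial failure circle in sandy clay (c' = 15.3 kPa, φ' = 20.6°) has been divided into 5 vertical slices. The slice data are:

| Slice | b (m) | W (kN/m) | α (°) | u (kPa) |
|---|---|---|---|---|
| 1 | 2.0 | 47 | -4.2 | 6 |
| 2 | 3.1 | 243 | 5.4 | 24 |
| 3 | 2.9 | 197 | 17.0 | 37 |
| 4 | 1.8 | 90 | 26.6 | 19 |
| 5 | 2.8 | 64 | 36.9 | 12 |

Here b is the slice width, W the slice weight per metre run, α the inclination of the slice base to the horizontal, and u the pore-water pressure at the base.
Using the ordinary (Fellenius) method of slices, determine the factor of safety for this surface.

Ordinary method of slices: FS = Σ[c'·Δl_i + (W_i cosα_i − u_i·Δl_i)·tanφ'] / Σ W_i sinα_i, with Δl_i = b_i / cosα_i.
Slice 1: Δl = 2.0/cos(-4.2°) = 2.005 m; N'_1 = 47·cos(-4.2°) − 6·2.005 = 34.8; c'Δl = 30.68; W sinα = -3.4
Slice 2: Δl = 3.1/cos5.4° = 3.114 m; N'_2 = 243·cos5.4° − 24·3.114 = 167.2; c'Δl = 47.64; W sinα = 22.9
Slice 3: Δl = 2.9/cos17.0° = 3.033 m; N'_3 = 197·cos17.0° − 37·3.033 = 76.2; c'Δl = 46.40; W sinα = 57.6
Slice 4: Δl = 1.8/cos26.6° = 2.013 m; N'_4 = 90·cos26.6° − 19·2.013 = 42.2; c'Δl = 30.80; W sinα = 40.3
Slice 5: Δl = 2.8/cos36.9° = 3.501 m; N'_5 = 64·cos36.9° − 12·3.501 = 9.2; c'Δl = 53.57; W sinα = 38.4
Σc'Δl = 209.1 kN/m; ΣN' = 329.6 kN/m; ΣW sinα = 155.7 kN/m
Resisting = 209.1 + 329.6·tan20.6° = 209.1 + 123.9 = 333.0 kN/m
FS = 333.0 / 155.7 = 2.138

FS = 2.14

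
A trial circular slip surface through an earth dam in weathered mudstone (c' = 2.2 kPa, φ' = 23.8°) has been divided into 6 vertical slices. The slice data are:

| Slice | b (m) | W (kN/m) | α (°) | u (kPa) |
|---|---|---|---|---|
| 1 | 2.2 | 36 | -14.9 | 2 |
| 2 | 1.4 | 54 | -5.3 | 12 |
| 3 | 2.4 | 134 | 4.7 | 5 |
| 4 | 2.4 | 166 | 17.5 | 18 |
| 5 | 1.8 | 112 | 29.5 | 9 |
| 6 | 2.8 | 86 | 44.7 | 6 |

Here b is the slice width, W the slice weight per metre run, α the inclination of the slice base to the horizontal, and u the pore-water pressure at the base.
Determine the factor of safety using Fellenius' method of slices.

FS = 1.33

Ordinary method of slices: FS = Σ[c'·Δl_i + (W_i cosα_i − u_i·Δl_i)·tanφ'] / Σ W_i sinα_i, with Δl_i = b_i / cosα_i.
Slice 1: Δl = 2.2/cos(-14.9°) = 2.277 m; N'_1 = 36·cos(-14.9°) − 2·2.277 = 30.2; c'Δl = 5.01; W sinα = -9.3
Slice 2: Δl = 1.4/cos(-5.3°) = 1.406 m; N'_2 = 54·cos(-5.3°) − 12·1.406 = 36.9; c'Δl = 3.09; W sinα = -5.0
Slice 3: Δl = 2.4/cos4.7° = 2.408 m; N'_3 = 134·cos4.7° − 5·2.408 = 121.5; c'Δl = 5.30; W sinα = 11.0
Slice 4: Δl = 2.4/cos17.5° = 2.516 m; N'_4 = 166·cos17.5° − 18·2.516 = 113.0; c'Δl = 5.54; W sinα = 49.9
Slice 5: Δl = 1.8/cos29.5° = 2.068 m; N'_5 = 112·cos29.5° − 9·2.068 = 78.9; c'Δl = 4.55; W sinα = 55.2
Slice 6: Δl = 2.8/cos44.7° = 3.939 m; N'_6 = 86·cos44.7° − 6·3.939 = 37.5; c'Δl = 8.67; W sinα = 60.5
Σc'Δl = 32.2 kN/m; ΣN' = 418.0 kN/m; ΣW sinα = 162.3 kN/m
Resisting = 32.2 + 418.0·tan23.8° = 32.2 + 184.4 = 216.5 kN/m
FS = 216.5 / 162.3 = 1.334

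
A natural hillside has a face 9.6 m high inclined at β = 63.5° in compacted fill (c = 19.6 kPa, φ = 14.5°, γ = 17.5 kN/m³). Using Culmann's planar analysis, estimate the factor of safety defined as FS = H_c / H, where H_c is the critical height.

H_c = (4c/γ) · sinβ cosφ / [1 − cos(β − φ)]
    = (4·19.6/17.5) · sin63.5°·cos14.5° / [1 − cos49.0°]
    = 4.480 · 0.8664 / 0.3439 = 11.29 m
FS = H_c / H = 11.29 / 9.6 = 1.176

FS = 1.18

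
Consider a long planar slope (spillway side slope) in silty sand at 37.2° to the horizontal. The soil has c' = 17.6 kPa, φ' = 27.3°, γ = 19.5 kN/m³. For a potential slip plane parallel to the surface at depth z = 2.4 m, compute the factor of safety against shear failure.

FS = 1.46

For an infinite slope with a slip plane parallel to the surface (no pore pressure): FS = [c' + γz cos²β tanφ'] / [γz sinβ cosβ].
γz = 19.5·2.4 = 46.80 kN/m²
Numerator = 17.6 + 46.80·cos²37.2°·tan27.3° = 17.6 + 46.80·0.6345·0.5161 = 32.926 kPa
Denominator = 46.80·sin37.2°·cos37.2° = 46.80·0.6046·0.7965 = 22.538 kPa
FS = 32.926 / 22.538 = 1.461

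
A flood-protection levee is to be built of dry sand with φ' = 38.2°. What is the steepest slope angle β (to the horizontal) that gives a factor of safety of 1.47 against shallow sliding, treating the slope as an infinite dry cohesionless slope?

For an infinite dry cohesionless slope FS = tanφ'/tanβ, so tanβ = tanφ' / FS.
tanβ = tan38.2° / 1.47 = 0.7869 / 1.47 = 0.5353
β = arctan(0.5353) = 28.16°

β = 28.2°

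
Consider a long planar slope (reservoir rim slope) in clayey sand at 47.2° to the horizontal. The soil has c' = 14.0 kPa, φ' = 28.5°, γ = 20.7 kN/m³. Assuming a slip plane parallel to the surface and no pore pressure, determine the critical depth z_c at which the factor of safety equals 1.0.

Setting FS = 1.00 in FS = [c' + γz cos²β tanφ'] / [γz sinβ cosβ] and solving for z:
z = c' / [γ cosβ (FS·sinβ − cosβ·tanφ')]
  = 14.0 / [20.7·cos47.2°·(1.00·sin47.2° − cos47.2°·tan28.5°)]
  = 14.0 / [20.7·0.6794·(1.00·0.7337 − 0.6794·0.5430)]
  = 14.0 / 5.1310 = 2.728 m

z_c = 2.73 m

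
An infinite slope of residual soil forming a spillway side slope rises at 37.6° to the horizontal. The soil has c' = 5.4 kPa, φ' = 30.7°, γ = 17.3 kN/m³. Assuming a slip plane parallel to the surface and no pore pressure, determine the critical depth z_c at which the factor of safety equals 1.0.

z_c = 2.82 m

Setting FS = 1.00 in FS = [c' + γz cos²β tanφ'] / [γz sinβ cosβ] and solving for z:
z = c' / [γ cosβ (FS·sinβ − cosβ·tanφ')]
  = 5.4 / [17.3·cos37.6°·(1.00·sin37.6° − cos37.6°·tan30.7°)]
  = 5.4 / [17.3·0.7923·(1.00·0.6101 − 0.7923·0.5938)]
  = 5.4 / 1.9151 = 2.820 m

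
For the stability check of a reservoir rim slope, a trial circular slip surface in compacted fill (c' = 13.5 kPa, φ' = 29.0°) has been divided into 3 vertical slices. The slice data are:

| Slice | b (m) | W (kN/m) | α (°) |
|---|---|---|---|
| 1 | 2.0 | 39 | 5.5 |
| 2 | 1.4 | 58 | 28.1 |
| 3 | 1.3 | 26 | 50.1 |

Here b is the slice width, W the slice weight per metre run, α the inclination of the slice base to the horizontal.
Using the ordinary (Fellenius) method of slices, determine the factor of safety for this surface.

Ordinary method of slices: FS = Σ[c'·Δl_i + (W_i cosα_i)·tanφ'] / Σ W_i sinα_i, with Δl_i = b_i / cosα_i.
Slice 1: Δl = 2.0/cos5.5° = 2.009 m; N'_1 = 39·cos5.5° = 38.8; c'Δl = 27.12; W sinα = 3.7
Slice 2: Δl = 1.4/cos28.1° = 1.587 m; N'_2 = 58·cos28.1° = 51.2; c'Δl = 21.43; W sinα = 27.3
Slice 3: Δl = 1.3/cos50.1° = 2.027 m; N'_3 = 26·cos50.1° = 16.7; c'Δl = 27.36; W sinα = 19.9
Σc'Δl = 75.9 kN/m; ΣN' = 106.7 kN/m; ΣW sinα = 51.0 kN/m
Resisting = 75.9 + 106.7·tan29.0° = 75.9 + 59.1 = 135.0 kN/m
FS = 135.0 / 51.0 = 2.648

FS = 2.65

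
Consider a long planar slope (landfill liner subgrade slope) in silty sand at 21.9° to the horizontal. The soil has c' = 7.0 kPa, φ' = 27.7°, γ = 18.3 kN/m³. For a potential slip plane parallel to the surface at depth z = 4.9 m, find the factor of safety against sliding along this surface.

For an infinite slope with a slip plane parallel to the surface (no pore pressure): FS = [c' + γz cos²β tanφ'] / [γz sinβ cosβ].
γz = 18.3·4.9 = 89.67 kN/m²
Numerator = 7.0 + 89.67·cos²21.9°·tan27.7° = 7.0 + 89.67·0.8609·0.5250 = 47.528 kPa
Denominator = 89.67·sin21.9°·cos21.9° = 89.67·0.3730·0.9278 = 31.032 kPa
FS = 47.528 / 31.032 = 1.532

FS = 1.53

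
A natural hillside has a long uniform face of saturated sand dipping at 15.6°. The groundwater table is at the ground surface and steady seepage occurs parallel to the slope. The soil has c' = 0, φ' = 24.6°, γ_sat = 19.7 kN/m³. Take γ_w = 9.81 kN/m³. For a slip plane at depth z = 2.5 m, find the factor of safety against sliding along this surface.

FS = 0.82

With seepage parallel to the slope and the water table at the surface, the effective normal stress on the slip plane uses the buoyant unit weight γ' = γ_sat − γ_w while the driving shear stress uses γ_sat:
FS = [c' + γ' z cos²β tanφ'] / [γ_sat z sinβ cosβ]
(For c' = 0 this reduces to FS = (γ'/γ_sat)·tanφ'/tanβ.)
γ' = 19.7 − 9.81 = 9.89 kN/m³
Numerator = 0.0 + 9.89·2.5·cos²15.6°·tan24.6° = 0.0 + 9.89·2.5·0.9277·0.4578 = 10.501 kPa
Denominator = 19.7·2.5·sin15.6°·cos15.6° = 19.7·2.5·0.2689·0.9632 = 12.756 kPa
FS = 10.501 / 12.756 = 0.823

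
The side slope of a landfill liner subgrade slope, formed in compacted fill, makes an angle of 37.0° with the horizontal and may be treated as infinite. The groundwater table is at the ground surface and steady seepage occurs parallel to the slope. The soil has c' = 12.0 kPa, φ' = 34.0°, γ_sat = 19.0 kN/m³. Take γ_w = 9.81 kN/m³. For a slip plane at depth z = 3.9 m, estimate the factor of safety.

FS = 0.77

With seepage parallel to the slope and the water table at the surface, the effective normal stress on the slip plane uses the buoyant unit weight γ' = γ_sat − γ_w while the driving shear stress uses γ_sat:
FS = [c' + γ' z cos²β tanφ'] / [γ_sat z sinβ cosβ]
γ' = 19.0 − 9.81 = 9.19 kN/m³
Numerator = 12.0 + 9.19·3.9·cos²37.0°·tan34.0° = 12.0 + 9.19·3.9·0.6378·0.6745 = 27.419 kPa
Denominator = 19.0·3.9·sin37.0°·cos37.0° = 19.0·3.9·0.6018·0.7986 = 35.615 kPa
FS = 27.419 / 35.615 = 0.770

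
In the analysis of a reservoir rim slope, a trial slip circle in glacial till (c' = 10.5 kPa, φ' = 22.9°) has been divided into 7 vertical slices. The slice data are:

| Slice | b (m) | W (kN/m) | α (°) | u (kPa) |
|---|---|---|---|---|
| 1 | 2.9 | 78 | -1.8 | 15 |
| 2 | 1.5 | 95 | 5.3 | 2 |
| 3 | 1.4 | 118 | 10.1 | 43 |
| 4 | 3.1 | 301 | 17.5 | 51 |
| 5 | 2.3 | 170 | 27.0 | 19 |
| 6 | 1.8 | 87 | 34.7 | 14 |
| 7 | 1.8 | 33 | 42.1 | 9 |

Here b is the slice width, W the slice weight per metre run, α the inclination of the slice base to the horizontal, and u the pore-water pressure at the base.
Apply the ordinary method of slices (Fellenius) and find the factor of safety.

FS = 1.35

Ordinary method of slices: FS = Σ[c'·Δl_i + (W_i cosα_i − u_i·Δl_i)·tanφ'] / Σ W_i sinα_i, with Δl_i = b_i / cosα_i.
Slice 1: Δl = 2.9/cos(-1.8°) = 2.901 m; N'_1 = 78·cos(-1.8°) − 15·2.901 = 34.4; c'Δl = 30.47; W sinα = -2.5
Slice 2: Δl = 1.5/cos5.3° = 1.506 m; N'_2 = 95·cos5.3° − 2·1.506 = 91.6; c'Δl = 15.82; W sinα = 8.8
Slice 3: Δl = 1.4/cos10.1° = 1.422 m; N'_3 = 118·cos10.1° − 43·1.422 = 55.0; c'Δl = 14.93; W sinα = 20.7
Slice 4: Δl = 3.1/cos17.5° = 3.250 m; N'_4 = 301·cos17.5° − 51·3.250 = 121.3; c'Δl = 34.13; W sinα = 90.5
Slice 5: Δl = 2.3/cos27.0° = 2.581 m; N'_5 = 170·cos27.0° − 19·2.581 = 102.4; c'Δl = 27.10; W sinα = 77.2
Slice 6: Δl = 1.8/cos34.7° = 2.189 m; N'_6 = 87·cos34.7° − 14·2.189 = 40.9; c'Δl = 22.99; W sinα = 49.5
Slice 7: Δl = 1.8/cos42.1° = 2.426 m; N'_7 = 33·cos42.1° − 9·2.426 = 2.7; c'Δl = 25.47; W sinα = 22.1
Σc'Δl = 170.9 kN/m; ΣN' = 448.3 kN/m; ΣW sinα = 266.4 kN/m
Resisting = 170.9 + 448.3·tan22.9° = 170.9 + 189.4 = 360.3 kN/m
FS = 360.3 / 266.4 = 1.353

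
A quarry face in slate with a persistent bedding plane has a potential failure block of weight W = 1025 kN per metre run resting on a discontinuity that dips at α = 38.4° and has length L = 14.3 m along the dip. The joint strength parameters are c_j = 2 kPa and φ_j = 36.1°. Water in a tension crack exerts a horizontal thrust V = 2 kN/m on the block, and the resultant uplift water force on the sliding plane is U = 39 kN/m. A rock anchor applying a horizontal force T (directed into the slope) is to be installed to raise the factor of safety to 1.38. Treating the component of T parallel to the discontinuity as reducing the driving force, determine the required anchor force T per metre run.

T = 193 kN/m

Resolving forces along and normal to the sliding plane, with the horizontal anchor force T adding T·sinα to the effective normal force and T·cosα acting up the plane against the driving force:
FS = [c_jL + (W cosα − U − V sinα + T sinα) tanφ_j] / [W sinα + V cosα − T cosα]
Without the anchor: N' = 763.0 kN/m, driving T_d = 638.2 kN/m, resisting R = 2·14.3 + 763.0·tan36.1° = 585.0 kN/m, FS = 0.92.
Setting FS = 1.38 and solving for T:
1.38·(638.2 − T cos38.4°) = 585.0 + T sin38.4°·tan36.1°
T·(sin38.4°·tan36.1° + 1.38·cos38.4°) = 1.38·638.2 − 585.0
T·(0.6211·0.7292 + 1.38·0.7837) = 880.8 − 585.0 = 295.8
T·1.5344 = 295.8
T = 192.7 kN/m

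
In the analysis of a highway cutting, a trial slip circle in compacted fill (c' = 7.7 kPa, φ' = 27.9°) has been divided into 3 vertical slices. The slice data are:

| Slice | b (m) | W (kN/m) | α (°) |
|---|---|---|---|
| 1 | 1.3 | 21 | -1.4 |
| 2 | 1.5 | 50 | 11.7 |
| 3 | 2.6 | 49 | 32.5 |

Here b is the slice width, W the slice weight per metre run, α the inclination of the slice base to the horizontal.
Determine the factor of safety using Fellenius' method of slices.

FS = 2.91

Ordinary method of slices: FS = Σ[c'·Δl_i + (W_i cosα_i)·tanφ'] / Σ W_i sinα_i, with Δl_i = b_i / cosα_i.
Slice 1: Δl = 1.3/cos(-1.4°) = 1.300 m; N'_1 = 21·cos(-1.4°) = 21.0; c'Δl = 10.01; W sinα = -0.5
Slice 2: Δl = 1.5/cos11.7° = 1.532 m; N'_2 = 50·cos11.7° = 49.0; c'Δl = 11.80; W sinα = 10.1
Slice 3: Δl = 2.6/cos32.5° = 3.083 m; N'_3 = 49·cos32.5° = 41.3; c'Δl = 23.74; W sinα = 26.3
Σc'Δl = 45.5 kN/m; ΣN' = 111.3 kN/m; ΣW sinα = 36.0 kN/m
Resisting = 45.5 + 111.3·tan27.9° = 45.5 + 58.9 = 104.5 kN/m
FS = 104.5 / 36.0 = 2.906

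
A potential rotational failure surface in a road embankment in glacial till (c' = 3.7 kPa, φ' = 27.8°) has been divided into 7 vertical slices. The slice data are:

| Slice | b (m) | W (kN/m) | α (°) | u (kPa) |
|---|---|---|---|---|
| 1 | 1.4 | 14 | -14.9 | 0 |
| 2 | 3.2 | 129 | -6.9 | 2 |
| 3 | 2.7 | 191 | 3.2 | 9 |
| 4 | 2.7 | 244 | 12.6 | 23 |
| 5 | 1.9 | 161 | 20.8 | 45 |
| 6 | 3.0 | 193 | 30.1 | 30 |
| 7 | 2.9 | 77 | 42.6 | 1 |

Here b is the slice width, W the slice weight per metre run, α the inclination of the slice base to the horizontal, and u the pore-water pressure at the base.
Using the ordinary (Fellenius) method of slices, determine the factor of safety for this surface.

FS = 1.66

Ordinary method of slices: FS = Σ[c'·Δl_i + (W_i cosα_i − u_i·Δl_i)·tanφ'] / Σ W_i sinα_i, with Δl_i = b_i / cosα_i.
Slice 1: Δl = 1.4/cos(-14.9°) = 1.449 m; N'_1 = 14·cos(-14.9°) − 0·1.449 = 13.5; c'Δl = 5.36; W sinα = -3.6
Slice 2: Δl = 3.2/cos(-6.9°) = 3.223 m; N'_2 = 129·cos(-6.9°) − 2·3.223 = 121.6; c'Δl = 11.93; W sinα = -15.5
Slice 3: Δl = 2.7/cos3.2° = 2.704 m; N'_3 = 191·cos3.2° − 9·2.704 = 166.4; c'Δl = 10.01; W sinα = 10.7
Slice 4: Δl = 2.7/cos12.6° = 2.767 m; N'_4 = 244·cos12.6° − 23·2.767 = 174.5; c'Δl = 10.24; W sinα = 53.2
Slice 5: Δl = 1.9/cos20.8° = 2.032 m; N'_5 = 161·cos20.8° − 45·2.032 = 59.0; c'Δl = 7.52; W sinα = 57.2
Slice 6: Δl = 3.0/cos30.1° = 3.468 m; N'_6 = 193·cos30.1° − 30·3.468 = 62.9; c'Δl = 12.83; W sinα = 96.8
Slice 7: Δl = 2.9/cos42.6° = 3.940 m; N'_7 = 77·cos42.6° − 1·3.940 = 52.7; c'Δl = 14.58; W sinα = 52.1
Σc'Δl = 72.5 kN/m; ΣN' = 650.7 kN/m; ΣW sinα = 250.9 kN/m
Resisting = 72.5 + 650.7·tan27.8° = 72.5 + 343.1 = 415.5 kN/m
FS = 415.5 / 250.9 = 1.656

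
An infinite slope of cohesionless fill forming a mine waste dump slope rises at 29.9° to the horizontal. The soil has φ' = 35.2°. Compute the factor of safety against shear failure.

FS = 1.23

For a dry cohesionless infinite slope the factor of safety is FS = tanφ' / tanβ.
FS = tan35.2° / tan29.9° = 0.7054 / 0.5750 = 1.227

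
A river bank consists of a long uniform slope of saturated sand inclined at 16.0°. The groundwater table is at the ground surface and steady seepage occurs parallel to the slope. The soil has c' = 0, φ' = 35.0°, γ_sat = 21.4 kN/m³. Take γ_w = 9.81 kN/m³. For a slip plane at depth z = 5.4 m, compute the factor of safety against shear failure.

FS = 1.32

With seepage parallel to the slope and the water table at the surface, the effective normal stress on the slip plane uses the buoyant unit weight γ' = γ_sat − γ_w while the driving shear stress uses γ_sat:
FS = [c' + γ' z cos²β tanφ'] / [γ_sat z sinβ cosβ]
(For c' = 0 this reduces to FS = (γ'/γ_sat)·tanφ'/tanβ.)
γ' = 21.4 − 9.81 = 11.59 kN/m³
Numerator = 0.0 + 11.59·5.4·cos²16.0°·tan35.0° = 0.0 + 11.59·5.4·0.9240·0.7002 = 40.494 kPa
Denominator = 21.4·5.4·sin16.0°·cos16.0° = 21.4·5.4·0.2756·0.9613 = 30.619 kPa
FS = 40.494 / 30.619 = 1.323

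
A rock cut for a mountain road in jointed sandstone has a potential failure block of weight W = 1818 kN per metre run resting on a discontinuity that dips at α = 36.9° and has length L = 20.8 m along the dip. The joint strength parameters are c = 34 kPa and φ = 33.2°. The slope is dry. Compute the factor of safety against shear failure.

FS = 1.52

Resolving the block weight along and normal to the plane and applying the Mohr–Coulomb strength on the joint:
N' = W cosα = 1818·cos36.9° = 1453.8 kN/m
Driving force T = W sinα = 1818·sin36.9° = 1091.6 kN/m
Resisting force R = c·L + N'·tanφ = 34·20.8 + 1453.8·tan33.2° = 707.2 + 951.4 = 1658.6 kN/m
FS = R / T = 1658.6 / 1091.6 = 1.519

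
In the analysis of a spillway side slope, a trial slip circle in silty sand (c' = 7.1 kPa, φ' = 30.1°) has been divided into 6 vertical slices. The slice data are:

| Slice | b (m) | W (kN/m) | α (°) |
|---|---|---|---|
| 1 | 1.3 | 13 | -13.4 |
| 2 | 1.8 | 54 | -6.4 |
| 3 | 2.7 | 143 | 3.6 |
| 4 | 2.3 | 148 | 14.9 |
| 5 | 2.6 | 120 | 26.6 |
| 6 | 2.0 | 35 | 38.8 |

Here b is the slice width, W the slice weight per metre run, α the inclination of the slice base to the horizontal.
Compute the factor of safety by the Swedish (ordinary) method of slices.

Ordinary method of slices: FS = Σ[c'·Δl_i + (W_i cosα_i)·tanφ'] / Σ W_i sinα_i, with Δl_i = b_i / cosα_i.
Slice 1: Δl = 1.3/cos(-13.4°) = 1.336 m; N'_1 = 13·cos(-13.4°) = 12.6; c'Δl = 9.49; W sinα = -3.0
Slice 2: Δl = 1.8/cos(-6.4°) = 1.811 m; N'_2 = 54·cos(-6.4°) = 53.7; c'Δl = 12.86; W sinα = -6.0
Slice 3: Δl = 2.7/cos3.6° = 2.705 m; N'_3 = 143·cos3.6° = 142.7; c'Δl = 19.21; W sinα = 9.0
Slice 4: Δl = 2.3/cos14.9° = 2.380 m; N'_4 = 148·cos14.9° = 143.0; c'Δl = 16.90; W sinα = 38.1
Slice 5: Δl = 2.6/cos26.6° = 2.908 m; N'_5 = 120·cos26.6° = 107.3; c'Δl = 20.65; W sinα = 53.7
Slice 6: Δl = 2.0/cos38.8° = 2.566 m; N'_6 = 35·cos38.8° = 27.3; c'Δl = 18.22; W sinα = 21.9
Σc'Δl = 97.3 kN/m; ΣN' = 486.6 kN/m; ΣW sinα = 113.7 kN/m
Resisting = 97.3 + 486.6·tan30.1° = 97.3 + 282.1 = 379.4 kN/m
FS = 379.4 / 113.7 = 3.338

FS = 3.34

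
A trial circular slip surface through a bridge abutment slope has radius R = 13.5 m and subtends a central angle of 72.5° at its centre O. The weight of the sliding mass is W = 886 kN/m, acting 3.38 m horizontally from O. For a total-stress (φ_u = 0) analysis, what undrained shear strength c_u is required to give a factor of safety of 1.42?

FS = c_u·L_a·R / (W·d), so c_u = FS·W·d / (L_a·R).
Arc length L_a = R·θ = 13.5·(72.5°·π/180) = 13.5·1.2654 = 17.08 m
c_u = 1.42·886·3.38 / (17.08·13.5) = 4252.4 / 230.61 = 18.44 kPa

c_u = 18.4 kPa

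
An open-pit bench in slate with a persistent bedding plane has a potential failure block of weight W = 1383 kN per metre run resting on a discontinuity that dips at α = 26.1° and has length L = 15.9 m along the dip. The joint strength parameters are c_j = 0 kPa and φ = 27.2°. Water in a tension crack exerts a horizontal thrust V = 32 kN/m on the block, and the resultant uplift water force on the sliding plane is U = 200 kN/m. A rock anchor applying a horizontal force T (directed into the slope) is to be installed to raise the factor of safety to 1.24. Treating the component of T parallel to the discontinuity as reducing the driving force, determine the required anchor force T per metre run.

Resolving forces along and normal to the sliding plane, with the horizontal anchor force T adding T·sinα to the effective normal force and T·cosα acting up the plane against the driving force:
FS = [c_jL + (W cosα − U − V sinα + T sinα) tanφ] / [W sinα + V cosα − T cosα]
Without the anchor: N' = 1027.9 kN/m, driving T_d = 637.2 kN/m, resisting R = 0·15.9 + 1027.9·tan27.2° = 528.3 kN/m, FS = 0.83.
Setting FS = 1.24 and solving for T:
1.24·(637.2 − T cos26.1°) = 528.3 + T sin26.1°·tan27.2°
T·(sin26.1°·tan27.2° + 1.24·cos26.1°) = 1.24·637.2 − 528.3
T·(0.4399·0.5139 + 1.24·0.8980) = 790.1 − 528.3 = 261.8
T·1.3397 = 261.8
T = 195.4 kN/m

T = 195 kN/m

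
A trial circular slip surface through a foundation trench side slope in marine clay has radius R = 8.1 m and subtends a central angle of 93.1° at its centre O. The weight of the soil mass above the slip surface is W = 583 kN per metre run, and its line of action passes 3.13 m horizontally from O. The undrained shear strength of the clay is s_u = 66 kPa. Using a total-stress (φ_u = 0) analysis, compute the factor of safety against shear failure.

FS = 3.86

Taking moments about the centre O, the resisting moment is provided by the undrained shear strength acting along the arc:
Arc length L_a = R·θ = 8.1·(93.1°·π/180) = 8.1·1.6249 = 13.16 m
M_R = s_u·L_a·R = 66·13.16·8.1 = 7036.2 kN·m/m
M_D = W·d = 583·3.13 = 1824.8 kN·m/m
FS = M_R / M_D = 7036.2 / 1824.8 = 3.856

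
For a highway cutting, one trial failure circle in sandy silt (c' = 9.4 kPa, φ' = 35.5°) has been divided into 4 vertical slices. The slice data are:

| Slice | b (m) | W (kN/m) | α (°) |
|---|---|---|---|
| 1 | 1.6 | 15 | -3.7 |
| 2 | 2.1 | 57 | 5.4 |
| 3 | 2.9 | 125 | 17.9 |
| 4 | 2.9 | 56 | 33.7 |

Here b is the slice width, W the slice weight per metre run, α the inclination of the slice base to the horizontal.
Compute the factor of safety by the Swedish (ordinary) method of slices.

FS = 3.59

Ordinary method of slices: FS = Σ[c'·Δl_i + (W_i cosα_i)·tanφ'] / Σ W_i sinα_i, with Δl_i = b_i / cosα_i.
Slice 1: Δl = 1.6/cos(-3.7°) = 1.603 m; N'_1 = 15·cos(-3.7°) = 15.0; c'Δl = 15.07; W sinα = -1.0
Slice 2: Δl = 2.1/cos5.4° = 2.109 m; N'_2 = 57·cos5.4° = 56.7; c'Δl = 19.83; W sinα = 5.4
Slice 3: Δl = 2.9/cos17.9° = 3.048 m; N'_3 = 125·cos17.9° = 118.9; c'Δl = 28.65; W sinα = 38.4
Slice 4: Δl = 2.9/cos33.7° = 3.486 m; N'_4 = 56·cos33.7° = 46.6; c'Δl = 32.77; W sinα = 31.1
Σc'Δl = 96.3 kN/m; ΣN' = 237.3 kN/m; ΣW sinα = 73.9 kN/m
Resisting = 96.3 + 237.3·tan35.5° = 96.3 + 169.2 = 265.5 kN/m
FS = 265.5 / 73.9 = 3.594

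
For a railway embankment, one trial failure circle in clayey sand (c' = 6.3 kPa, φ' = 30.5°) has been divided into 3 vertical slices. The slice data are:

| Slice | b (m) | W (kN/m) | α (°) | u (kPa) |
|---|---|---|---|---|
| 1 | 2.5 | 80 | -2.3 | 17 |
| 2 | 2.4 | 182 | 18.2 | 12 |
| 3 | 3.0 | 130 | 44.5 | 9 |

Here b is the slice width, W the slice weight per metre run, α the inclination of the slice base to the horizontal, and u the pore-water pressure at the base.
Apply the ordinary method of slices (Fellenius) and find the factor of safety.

FS = 1.36

Ordinary method of slices: FS = Σ[c'·Δl_i + (W_i cosα_i − u_i·Δl_i)·tanφ'] / Σ W_i sinα_i, with Δl_i = b_i / cosα_i.
Slice 1: Δl = 2.5/cos(-2.3°) = 2.502 m; N'_1 = 80·cos(-2.3°) − 17·2.502 = 37.4; c'Δl = 15.76; W sinα = -3.2
Slice 2: Δl = 2.4/cos18.2° = 2.526 m; N'_2 = 182·cos18.2° − 12·2.526 = 142.6; c'Δl = 15.92; W sinα = 56.8
Slice 3: Δl = 3.0/cos44.5° = 4.206 m; N'_3 = 130·cos44.5° − 9·4.206 = 54.9; c'Δl = 26.50; W sinα = 91.1
Σc'Δl = 58.2 kN/m; ΣN' = 234.8 kN/m; ΣW sinα = 144.8 kN/m
Resisting = 58.2 + 234.8·tan30.5° = 58.2 + 138.3 = 196.5 kN/m
FS = 196.5 / 144.8 = 1.358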